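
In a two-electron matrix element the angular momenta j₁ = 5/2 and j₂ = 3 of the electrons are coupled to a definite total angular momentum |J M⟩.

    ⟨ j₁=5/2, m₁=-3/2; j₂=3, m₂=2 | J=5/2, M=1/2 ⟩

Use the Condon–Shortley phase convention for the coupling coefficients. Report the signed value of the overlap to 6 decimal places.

-0.267261  (= −√(1/14))

triangle: 3!*2!*3!/9! = 72/362880
(j±m)!: 1!*4!*5!*1!*3!*2! = 34560
prefactor² = (2J+1)*Δ*N² = 288/7
  k=2: +1/(2!*1!*2!*3!*0!*0!) = 1/24
  k=3: −1/(3!*0!*1!*2!*1!*1!) = -1/12
Σ = -1/24  ⇒  CG² = 288/7*(-1/24)² = 1/14
CG = −√(1/14) = -0.267261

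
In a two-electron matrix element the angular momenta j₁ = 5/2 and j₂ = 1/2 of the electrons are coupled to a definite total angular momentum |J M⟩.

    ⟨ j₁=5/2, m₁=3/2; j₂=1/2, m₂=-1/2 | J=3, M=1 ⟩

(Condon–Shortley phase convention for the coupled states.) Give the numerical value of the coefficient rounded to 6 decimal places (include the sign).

j₁+j₂−J=0  J+j₁−j₂=5  J−j₁+j₂=1  j₁+j₂+J+1=7
(j₁±m₁, j₂±m₂, J±M) = (4,1,0,1,4,2)
P² = 192
sum k=0..0:
  [0] +1/24 = 1/24
S = 1/24
C² = P²·S² = 1/3 ; C = +0.577350

+0.577350  (= +√(1/3))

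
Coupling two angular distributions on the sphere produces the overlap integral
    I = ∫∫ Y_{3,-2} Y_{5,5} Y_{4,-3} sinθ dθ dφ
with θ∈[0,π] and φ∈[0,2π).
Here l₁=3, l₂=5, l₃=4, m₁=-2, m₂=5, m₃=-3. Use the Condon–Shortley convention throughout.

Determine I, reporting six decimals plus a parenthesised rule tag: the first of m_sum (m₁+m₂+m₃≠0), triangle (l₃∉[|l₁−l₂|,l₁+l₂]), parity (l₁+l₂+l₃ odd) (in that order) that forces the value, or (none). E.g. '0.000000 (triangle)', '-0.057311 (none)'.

Checks pass: Σm=0; 12 even; l₃=4∈[2,8].
(2·3+1)(2·5+1)(2·4+1) = 693
Δ: 4! 2! 6! / 13! → 1/180180
sum: t=1:−1/576 t=2:+1/144 t=3:−1/576 = 1/288
3j²(3 5 4; 0 0 0) = Δ·Π!·Σ² = 20/1001  (sign +1)
sum: t=4:+1/17280 = 1/17280
3j²(3 5 4; -2 5 -3) = Δ·Π!·Σ² = 35/858  (sign -1)
combine: 4πI² = 693·20/1001·35/858 = 1050/1859
take √, sign -1: I = -0.21200691
No selection rule forces the value: the integral is nonzero (none).

-0.212007 (none)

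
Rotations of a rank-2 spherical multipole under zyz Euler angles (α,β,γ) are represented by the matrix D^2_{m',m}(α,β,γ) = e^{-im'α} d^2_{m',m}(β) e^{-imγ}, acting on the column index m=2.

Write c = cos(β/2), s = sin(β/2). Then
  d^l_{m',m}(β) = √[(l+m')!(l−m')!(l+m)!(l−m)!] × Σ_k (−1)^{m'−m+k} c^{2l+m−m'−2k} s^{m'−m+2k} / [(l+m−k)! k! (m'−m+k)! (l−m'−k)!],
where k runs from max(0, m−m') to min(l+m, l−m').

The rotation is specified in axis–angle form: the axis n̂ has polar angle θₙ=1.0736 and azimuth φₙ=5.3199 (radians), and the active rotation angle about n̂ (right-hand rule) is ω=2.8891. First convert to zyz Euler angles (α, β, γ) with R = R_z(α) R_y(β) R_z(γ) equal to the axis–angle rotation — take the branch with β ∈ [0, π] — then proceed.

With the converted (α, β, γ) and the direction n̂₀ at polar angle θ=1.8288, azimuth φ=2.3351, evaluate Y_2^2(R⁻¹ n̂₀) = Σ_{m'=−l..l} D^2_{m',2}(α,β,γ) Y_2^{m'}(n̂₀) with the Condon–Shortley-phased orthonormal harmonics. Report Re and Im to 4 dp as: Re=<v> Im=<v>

Re=-0.1829 Im=-0.1503

Axis–angle → zyz. n̂ = (sinθₙcosφₙ, sinθₙsinφₙ, cosθₙ) = (+0.501712, -0.721659, +0.476963), ω = 2.8891.
R = I cosω + sinω [n̂]ₓ + (1−cosω) n̂n̂ᵀ gives
  R = [-0.472844, -0.831804, +0.290725; -0.593495, +0.056777, -0.802832; +0.651292, -0.552159, -0.520518]
β = atan2(√(R₁₃²+R₂₃²), R₃₃) = 2.118254; α = atan2(R₂₃, R₁₃) mod 2π = 5.059824; γ = atan2(R₃₂, −R₃₁) mod 2π = 3.844802
Need the full column D^2_{m',2} for m'=−2..2 at α=5.0598, β=2.1183, γ=3.8448.
cos(β/2)=0.489633, sin(β/2)=0.871928
d^2_{-2,2}: single k=4 term ⇒ +0.577994;  D = -0.437745+0.377434i
d^2_{-1,2}: single k=3 term ⇒ +0.649148;  D = -0.565965-0.317926i
d^2_{0,2}: single k=2 term ⇒ +0.446457;  D = +0.073058-0.440439i
d^2_{1,2}: single k=1 term ⇒ +0.204703;  D = +0.201283-0.037263i
d^2_{2,2}: single k=0 term ⇒ +0.057476;  D = +0.029080+0.049576i
Y_2^{m'}(θ=1.8288,φ=2.3351) and Σ D·Y over m':
  (-0.4377+0.3774i)·(-0.0152+0.3608i)  (-0.5660-0.3179i)·(+0.1319+0.1376i)  (+0.0731-0.4404i)·(-0.2538+0.0000i)  (+0.2013-0.0373i)·(-0.1319+0.1376i)  (+0.0291+0.0496i)·(-0.0152-0.3608i)
Y_2^2(R⁻¹ n̂) = -0.182940-0.150348i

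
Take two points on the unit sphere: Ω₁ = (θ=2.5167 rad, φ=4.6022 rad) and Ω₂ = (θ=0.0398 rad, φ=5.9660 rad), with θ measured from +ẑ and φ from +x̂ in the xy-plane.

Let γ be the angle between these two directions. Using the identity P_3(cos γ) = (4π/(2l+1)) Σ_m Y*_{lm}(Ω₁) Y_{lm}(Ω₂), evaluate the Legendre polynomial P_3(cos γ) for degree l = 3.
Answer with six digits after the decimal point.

Term-by-term m-sum for l=3 (normalisation 4π/7 = 1.795196):
  m=-3: Y*=0.02711 + 0.07901j  Y=0.00002 + 0.00002j  product -0.00000 + 0.00000j
  m=-2: Y*=0.27680 - 0.06201j  Y=0.00130 + 0.00096j  product 0.00042 + 0.00018j
  m=-1: Y*=-0.04759 - 0.43011j  Y=0.04877 + 0.01601j  product 0.00457 - 0.02174j
  m=+0: Y*=-0.08741 + 0.00000j  Y=0.74281 + 0.00000j  product -0.06493 + 0.00000j
  m=+1: Y*=0.04759 - 0.43011j  Y=-0.04877 + 0.01601j  product 0.00457 + 0.02174j
  m=+2: Y*=0.27680 + 0.06201j  Y=0.00130 - 0.00096j  product 0.00042 - 0.00018j
  m=+3: Y*=-0.02711 + 0.07901j  Y=-0.00002 + 0.00002j  product -0.00000 - 0.00000j
Accumulated sum -0.05496 + 0.00000j; after 4π/(2l+1) scaling, -0.09867 + 0.00000j ⇒ P_3 = -0.098668

-0.098668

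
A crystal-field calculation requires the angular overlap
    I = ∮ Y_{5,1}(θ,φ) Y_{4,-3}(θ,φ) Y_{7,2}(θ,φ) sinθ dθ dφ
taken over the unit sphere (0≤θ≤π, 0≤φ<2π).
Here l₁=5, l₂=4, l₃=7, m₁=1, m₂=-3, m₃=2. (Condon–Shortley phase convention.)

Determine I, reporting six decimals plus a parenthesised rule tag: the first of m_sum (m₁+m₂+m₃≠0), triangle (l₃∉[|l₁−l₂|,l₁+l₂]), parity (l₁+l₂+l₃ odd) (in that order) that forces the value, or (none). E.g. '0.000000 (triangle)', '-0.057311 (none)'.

-0.162315 (none)

Checks pass: Σm=0; 16 even; l₃=7∈[1,9].
(2·5+1)(2·4+1)(2·7+1) = 1485
Δ: 2! 8! 6! / 17! → 1/6126120
sum: t=0:+1/69120 t=1:−1/20736 t=2:+1/69120 = -1/51840
3j²(5 4 7; 0 0 0) = Δ·Π!·Σ² = 280/21879  (sign +1)
sum: t=0:+1/138240 t=1:−1/518400 = 11/2073600
3j²(5 4 7; 1 -3 2) = Δ·Π!·Σ² = 77/4420  (sign -1)
combine: 4πI² = 1485·280/21879·77/4420 = 16170/48841
take √, sign -1: I = -0.16231468
No selection rule forces the value: the integral is nonzero (none).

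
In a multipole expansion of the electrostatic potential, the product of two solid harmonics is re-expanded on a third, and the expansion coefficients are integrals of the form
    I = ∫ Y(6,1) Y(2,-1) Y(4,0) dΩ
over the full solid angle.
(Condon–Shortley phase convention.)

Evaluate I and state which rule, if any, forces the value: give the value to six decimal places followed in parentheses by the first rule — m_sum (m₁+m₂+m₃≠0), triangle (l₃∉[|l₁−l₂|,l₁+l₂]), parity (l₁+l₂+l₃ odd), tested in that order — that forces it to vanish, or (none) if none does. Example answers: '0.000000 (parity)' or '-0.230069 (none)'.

-0.210395 (none)

Rules hold: Σm=0, L=12 even, 4≤4≤8.
N = 13·5·9 = 585
Δ = 4!·8!·0!/13! = 1/6435
Racah Σ t=2..2: t=2:+1/2304 = 1/2304
⇒ 3j(6 2 4; 0 0 0)² = 5/143, sgn +1
Racah Σ t=1..1: t=1:−1/3456 = -1/3456
⇒ 3j(6 2 4; 1 -1 0)² = 35/1287, sgn -1
4πI² = N·(3j₀)²·(3jₘ)² = 875/1573
I = -1·√(0.556262/4π) = -0.21039467
No selection rule forces the value: the integral is nonzero (none).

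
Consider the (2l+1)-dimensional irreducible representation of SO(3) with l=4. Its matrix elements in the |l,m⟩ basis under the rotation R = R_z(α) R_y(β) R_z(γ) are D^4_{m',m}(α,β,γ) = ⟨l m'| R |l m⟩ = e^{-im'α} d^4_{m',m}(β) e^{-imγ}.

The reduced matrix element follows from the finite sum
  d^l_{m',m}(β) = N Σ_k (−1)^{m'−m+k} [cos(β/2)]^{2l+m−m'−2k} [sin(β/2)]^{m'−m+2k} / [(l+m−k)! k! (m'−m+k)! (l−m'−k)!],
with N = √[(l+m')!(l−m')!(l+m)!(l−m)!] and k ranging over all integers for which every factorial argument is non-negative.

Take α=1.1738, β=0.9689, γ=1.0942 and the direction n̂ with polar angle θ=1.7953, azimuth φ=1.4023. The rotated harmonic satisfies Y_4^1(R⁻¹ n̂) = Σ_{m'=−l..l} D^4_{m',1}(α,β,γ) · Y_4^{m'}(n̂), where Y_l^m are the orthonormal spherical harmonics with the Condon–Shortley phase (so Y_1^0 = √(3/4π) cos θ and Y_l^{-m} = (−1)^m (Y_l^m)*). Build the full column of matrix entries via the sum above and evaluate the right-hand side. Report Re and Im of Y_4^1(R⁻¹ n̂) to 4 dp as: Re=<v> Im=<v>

Re=-0.0030 Im=0.0031

Need the full column D^4_{m',1} for m'=−4..4 at α=1.1738, β=0.9689, γ=1.0942.
cos(β/2)=0.884931, sin(β/2)=0.465722
d^4_{-4,1}: single k=5 term ⇒ +0.113620;  D = -0.101839-0.050381i
d^4_{-3,1}: k∈[4..5] ⇒ +0.381648 -0.063423 = +0.318225;  D = -0.240416+0.208488i
d^4_{-2,1}: k∈[3..5] ⇒ +0.775251 -0.322083 +0.017841 = +0.471009;  D = +0.146999+0.447483i
d^4_{-1,1}: k∈[2..5] ⇒ +1.041622 -0.865496 +0.119859 -0.002213 = +0.293771;  D = +0.292841+0.023359i
d^4_{0,1}: k∈[1..4] ⇒ +0.885132 -1.470934 +0.407406 -0.018807 = -0.197203;  D = -0.090468+0.175227i
d^4_{1,1}: k∈[0..3] ⇒ +0.376076 -1.562433 +0.865496 -0.079906 = -0.400766;  D = +0.257322+0.307243i
d^4_{2,1}: k∈[0..2] ⇒ -0.839710 +1.162876 -0.214722 = +0.108444;  D = -0.103594+0.032069i
d^4_{3,1}: k∈[0..1] ⇒ +0.826762 -0.381648 = +0.445114;  D = -0.043015+0.443030i
d^4_{4,1}: single k=0 term ⇒ -0.410224;  D = -0.361221-0.194431i
Y_4^{m'}(θ=1.7953,φ=1.4023) and Σ D·Y over m':
  (-0.1018-0.0504i)·(+0.3123+0.2495i)  (-0.2404+0.2085i)·(+0.1250-0.2259i)  (+0.1470+0.4475i)·(+0.1960+0.0687i)  (+0.2928+0.0234i)·(+0.0457-0.2686i)  (-0.0905+0.1752i)·(+0.1692+0.0000i)  (+0.2573+0.3072i)·(-0.0457-0.2686i)  (-0.1036+0.0321i)·(+0.1960-0.0687i)  (-0.0430+0.4430i)·(-0.1250-0.2259i)  (-0.3612-0.1944i)·(+0.3123-0.2495i)
Y_4^1(R⁻¹ n̂) = -0.002986+0.003057i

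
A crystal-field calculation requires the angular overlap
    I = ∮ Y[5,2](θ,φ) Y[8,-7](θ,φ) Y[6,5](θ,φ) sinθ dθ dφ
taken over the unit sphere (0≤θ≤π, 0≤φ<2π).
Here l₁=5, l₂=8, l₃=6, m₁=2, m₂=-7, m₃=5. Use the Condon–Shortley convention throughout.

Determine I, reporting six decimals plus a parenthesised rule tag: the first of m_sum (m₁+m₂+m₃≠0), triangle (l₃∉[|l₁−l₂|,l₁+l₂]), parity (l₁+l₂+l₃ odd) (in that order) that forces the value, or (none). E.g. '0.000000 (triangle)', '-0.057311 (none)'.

0.000000 (parity)

Σlᵢ=19 odd — θ-integrand is odd under cosθ→−cosθ; I=0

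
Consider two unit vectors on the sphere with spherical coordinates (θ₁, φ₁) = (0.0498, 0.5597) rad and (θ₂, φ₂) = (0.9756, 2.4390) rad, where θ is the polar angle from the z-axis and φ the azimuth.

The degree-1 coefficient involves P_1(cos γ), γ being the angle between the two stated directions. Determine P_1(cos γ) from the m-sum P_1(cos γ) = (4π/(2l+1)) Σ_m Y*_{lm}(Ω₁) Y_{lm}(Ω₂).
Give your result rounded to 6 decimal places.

Expand P_1 via completeness: Σ_{m} conj(Y_{1,m}) at Ω₁ times Y_{1,m} at Ω₂ —
  term(m=-1) = -0.001494-0.004688i   from Y*(Ω₁)=+0.014574+0.009131i, Y(Ω₂)=-0.218329-0.184866i
  term(m=+0) = +0.133684+0.000000i   from Y*(Ω₁)=+0.487997-0.000000i, Y(Ω₂)=+0.273945+0.000000i
  term(m=+1) = -0.001494+0.004688i   from Y*(Ω₁)=-0.014574+0.009131i, Y(Ω₂)=+0.218329-0.184866i
Accumulated sum +0.130697+0.000000i; after 4π/(2l+1) scaling, +0.547461+0.000000i ⇒ P_1 = 0.547461

0.547461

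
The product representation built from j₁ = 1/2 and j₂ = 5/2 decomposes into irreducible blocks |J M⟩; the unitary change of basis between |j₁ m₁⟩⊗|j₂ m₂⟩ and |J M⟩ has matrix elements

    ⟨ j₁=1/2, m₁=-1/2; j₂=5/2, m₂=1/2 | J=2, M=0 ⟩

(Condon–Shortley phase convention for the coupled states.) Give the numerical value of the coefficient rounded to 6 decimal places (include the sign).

j₁+j₂−J=1  J+j₁−j₂=0  J−j₁+j₂=4  j₁+j₂+J+1=6
(j₁±m₁, j₂±m₂, J±M) = (0,1,3,2,2,2)
P² = 8
sum k=1..1:
  [1] −1/4 = -1/4
S = -1/4
C² = P²·S² = 1/2 ; C = -0.707107

−√(1/2) ≈ -0.707107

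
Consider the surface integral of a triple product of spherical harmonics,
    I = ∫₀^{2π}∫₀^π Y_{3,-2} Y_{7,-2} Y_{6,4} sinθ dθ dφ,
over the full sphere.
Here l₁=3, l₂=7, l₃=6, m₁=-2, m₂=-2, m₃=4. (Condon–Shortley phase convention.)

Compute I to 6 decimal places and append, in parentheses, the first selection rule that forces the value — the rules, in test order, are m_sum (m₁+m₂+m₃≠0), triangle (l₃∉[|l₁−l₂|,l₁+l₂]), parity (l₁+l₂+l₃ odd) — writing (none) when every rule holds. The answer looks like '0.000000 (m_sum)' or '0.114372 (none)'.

Rules hold: Σm=0, L=16 even, 4≤6≤10.
N = 7·15·13 = 1365
Δ = 4!·2!·10!/17! = 1/2042040
Racah Σ t=1..3: t=1:−1/207360 t=2:+1/57600 t=3:−1/207360 = 1/129600
⇒ 3j(3 7 6; 0 0 0)² = 168/12155, sgn +1
Racah Σ t=3..4: t=3:−1/967680 t=4:+1/8709120 = -1/1088640
⇒ 3j(3 7 6; -2 -2 4)² = 800/51051, sgn -1
4πI² = N·(3j₀)²·(3jₘ)² = 134400/454597
I = -1·√(0.295646/4π) = -0.15338448
No selection rule forces the value: the integral is nonzero (none).

-0.153384 (none)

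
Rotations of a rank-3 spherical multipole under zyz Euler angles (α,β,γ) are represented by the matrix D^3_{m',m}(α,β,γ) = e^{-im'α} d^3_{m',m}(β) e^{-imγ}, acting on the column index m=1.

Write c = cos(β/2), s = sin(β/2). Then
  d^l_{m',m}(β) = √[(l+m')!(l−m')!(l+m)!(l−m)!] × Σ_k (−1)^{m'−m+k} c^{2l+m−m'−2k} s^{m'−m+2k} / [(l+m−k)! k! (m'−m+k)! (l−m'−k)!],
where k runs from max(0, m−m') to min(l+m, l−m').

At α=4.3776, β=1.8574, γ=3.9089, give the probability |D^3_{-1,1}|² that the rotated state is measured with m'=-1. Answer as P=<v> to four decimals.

P=0.1776

First d^3_{-1,1}(β=1.8574), then the phase factors e^{-i(-1)α} and e^{-i(1)γ}:
c=cos(1.857400/2)=0.598876, s=sin(1.857400/2)=0.800842; N=√[2·24·24·2]=48.000000
The bounds max(0,m−m')=2 and min(l+m,l−m')=4 give 3 terms
  k=2: (−1)^0·48.0000/(8)·0.5989^4·0.8008^2 = +0.494984
  k=3: (−1)^1·48.0000/(6)·0.5989^2·0.8008^4 = -1.180187
  k=4: (−1)^2·48.0000/(48)·0.5989^0·0.8008^6 = +0.263804
d^3_{-1,1}(1.8574) = +0.494984 -1.180187 +0.263804 = -0.421398
|D^3_{-1,1}|² = |d^3_{-1,1}(β)|² = (-0.421398)² = 0.177577 (the z-rotation phases have unit modulus)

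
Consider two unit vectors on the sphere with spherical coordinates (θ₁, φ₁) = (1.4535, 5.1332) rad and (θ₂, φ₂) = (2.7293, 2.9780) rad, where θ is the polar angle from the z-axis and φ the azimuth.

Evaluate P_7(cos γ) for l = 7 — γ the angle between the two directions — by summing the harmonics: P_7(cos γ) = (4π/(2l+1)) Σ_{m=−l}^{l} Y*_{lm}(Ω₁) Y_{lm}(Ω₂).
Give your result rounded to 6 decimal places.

0.178566

Term-by-term m-sum for l=7 (normalisation 4π/15 = 0.837758):
  m=-7: (-0.09275 - 0.46736j) × (-0.00034 - 0.00076j) = -0.00032 + 0.00023j  (running Σ = -0.00032 + 0.00023j)
  m=-6: (0.17138 - 0.12150j) × (-0.00394 - 0.00590j) = -0.00139 - 0.00053j  (running Σ = -0.00171 - 0.00030j)
  m=-5: (-0.25092 - 0.14812j) × (-0.02569 - 0.02742j) = 0.00238 + 0.01069j  (running Σ = 0.00067 + 0.01038j)
  m=-4: (0.02645 - 0.23427j) × (-0.10883 - 0.08349j) = -0.02244 + 0.02329j  (running Σ = -0.02177 + 0.03367j)
  m=-3: (-0.21921 + 0.06982j) × (-0.30362 - 0.16225j) = 0.07788 + 0.01437j  (running Σ = 0.05612 + 0.04804j)
  m=-2: (-0.16268 - 0.18208j) × (-0.51062 - 0.17329j) = 0.05151 + 0.12116j  (running Σ = 0.10763 + 0.16920j)
  m=-1: (-0.08403 + 0.18776j) × (-0.33531 - 0.05535j) = 0.03857 - 0.05831j  (running Σ = 0.14620 + 0.11090j)
  m=0: (-0.24625 + 0.00000j) × (0.32183 + 0.00000j) = -0.07925 + 0.00000j  (running Σ = 0.06695 + 0.11090j)
  m=1: (0.08403 + 0.18776j) × (0.33531 - 0.05535j) = 0.03857 + 0.05831j  (running Σ = 0.10552 + 0.16920j)
  m=2: (-0.16268 + 0.18208j) × (-0.51062 + 0.17329j) = 0.05151 - 0.12116j  (running Σ = 0.15703 + 0.04804j)
  m=3: (0.21921 + 0.06982j) × (0.30362 - 0.16225j) = 0.07788 - 0.01437j  (running Σ = 0.23491 + 0.03367j)
  m=4: (0.02645 + 0.23427j) × (-0.10883 + 0.08349j) = -0.02244 - 0.02329j  (running Σ = 0.21248 + 0.01038j)
  m=5: (0.25092 - 0.14812j) × (0.02569 - 0.02742j) = 0.00238 - 0.01069j  (running Σ = 0.21486 - 0.00030j)
  m=6: (0.17138 + 0.12150j) × (-0.00394 + 0.00590j) = -0.00139 + 0.00053j  (running Σ = 0.21347 + 0.00023j)
  m=7: (0.09275 - 0.46736j) × (0.00034 - 0.00076j) = -0.00032 - 0.00023j  (running Σ = 0.21315 - 0.00000j)
Accumulated sum 0.21315 - 0.00000j; after 4π/(2l+1) scaling, 0.17857 - 0.00000j ⇒ P_7 = 0.178566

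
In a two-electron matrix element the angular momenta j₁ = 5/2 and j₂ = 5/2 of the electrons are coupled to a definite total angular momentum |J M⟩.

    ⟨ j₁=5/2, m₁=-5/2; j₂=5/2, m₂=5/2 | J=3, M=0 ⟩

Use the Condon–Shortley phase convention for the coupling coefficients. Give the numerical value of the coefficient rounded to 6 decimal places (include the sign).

+√(5/36) ≈ +0.372678

√[7·2!3!3!/9! · 0!5!5!0!3!3!] = √(720)
  +(−1)^2/∏(2,0,3,3,0,0)! = 1/72  (running 1/72)
⟨..|..⟩ = √(720)·(1/72) = +0.372678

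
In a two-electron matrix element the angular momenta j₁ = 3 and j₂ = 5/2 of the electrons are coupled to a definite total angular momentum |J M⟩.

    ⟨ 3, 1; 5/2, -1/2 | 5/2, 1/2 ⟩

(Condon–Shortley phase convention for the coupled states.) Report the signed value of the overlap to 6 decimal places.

triangle: 3!×3!×2!/9! = 72/362880
(j±m)!: 4!×2!×2!×3!×3!×2! = 6912
prefactor² = (2J+1)×Δ×N² = 288/35
  k=0: +1/(0!×3!×2!×2!×1!×0!) = 1/24
  k=1: −1/(1!×2!×1!×1!×2!×1!) = -1/4
  k=2: +1/(2!×1!×0!×0!×3!×2!) = 1/24
Σ = -1/6  ⇒  CG² = 288/35×(-1/6)² = 8/35
CG = −√(8/35) = -0.478091

-0.478091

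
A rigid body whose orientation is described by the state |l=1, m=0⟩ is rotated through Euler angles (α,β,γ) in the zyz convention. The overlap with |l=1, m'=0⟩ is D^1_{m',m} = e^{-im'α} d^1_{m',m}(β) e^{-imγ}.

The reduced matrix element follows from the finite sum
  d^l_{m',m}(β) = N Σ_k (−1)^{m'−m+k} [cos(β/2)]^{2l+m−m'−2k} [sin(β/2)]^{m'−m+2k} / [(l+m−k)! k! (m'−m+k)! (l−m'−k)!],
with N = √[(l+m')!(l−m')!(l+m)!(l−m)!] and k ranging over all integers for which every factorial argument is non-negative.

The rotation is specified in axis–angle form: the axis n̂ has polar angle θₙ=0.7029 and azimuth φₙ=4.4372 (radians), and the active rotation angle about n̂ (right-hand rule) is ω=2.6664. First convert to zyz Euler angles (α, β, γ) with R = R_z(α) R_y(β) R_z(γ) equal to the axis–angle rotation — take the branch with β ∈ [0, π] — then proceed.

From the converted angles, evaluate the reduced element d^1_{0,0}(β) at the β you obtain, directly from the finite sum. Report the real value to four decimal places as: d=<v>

d=0.2105

Axis–angle → zyz. n̂ = (sinθₙcosφₙ, sinθₙsinφₙ, cosθₙ) = (-0.175654, -0.622110, +0.762971), ω = 2.6664.
R = I cosω + sinω [n̂]ₓ + (1−cosω) n̂n̂ᵀ gives
  R = [-0.830914, -0.142621, -0.537811; +0.555512, -0.158042, -0.816351; +0.031432, -0.977078, +0.210547]
β = atan2(√(R₁₃²+R₂₃²), R₃₃) = 1.358661; α = atan2(R₂₃, R₁₃) mod 2π = 4.129853; γ = atan2(R₃₂, −R₃₁) mod 2π = 4.680231
d^1_{0,0}(β=1.3587) via the finite sum:
Half-angle: c=0.777993, s=0.628272. N=√(1·1·1·1)=1.000000
k: max(0,(0)−(0))=0 … min(1+(0),1−(0))=1
  k=0: (−1)^0·1.0000/(1)·0.7780^2·0.6283^0 = +0.605274
  k=1: (−1)^1·1.0000/(1)·0.7780^0·0.6283^2 = -0.394726
d^1_{0,0}(1.3587) = +0.605274 -0.394726 = +0.210547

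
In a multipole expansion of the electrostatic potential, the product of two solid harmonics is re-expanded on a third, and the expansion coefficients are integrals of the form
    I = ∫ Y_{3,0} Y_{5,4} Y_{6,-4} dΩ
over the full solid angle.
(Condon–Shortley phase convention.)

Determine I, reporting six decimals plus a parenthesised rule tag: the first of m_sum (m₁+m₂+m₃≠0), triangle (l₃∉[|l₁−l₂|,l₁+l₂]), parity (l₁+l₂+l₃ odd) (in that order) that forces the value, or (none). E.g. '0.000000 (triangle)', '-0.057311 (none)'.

-0.139560 (none)

m-sum 0 ✓  L=14 even ✓  2≤6≤8 ✓
Π(2lᵢ+1) = 7×11×13 = 1001
triangle coeff Δ(3,5,6) = 1/675675
Σ_t [0,2]: t=0:+1/8640 t=1:−1/2304 t=2:+1/8640 = -7/34560
(3j)²=7/429 [(3 5 6; 0 0 0)], sign=-1
Σ_t [1,2]: t=1:−1/161280 t=2:+1/60480 = 1/96768
(3j)²=15/1001 [(3 5 6; 0 4 -4)], sign=+1
⇒ 4πI² = 35/143
I = (-1)√(35/143/(4π)) = -0.13956004
No selection rule forces the value: the integral is nonzero (none).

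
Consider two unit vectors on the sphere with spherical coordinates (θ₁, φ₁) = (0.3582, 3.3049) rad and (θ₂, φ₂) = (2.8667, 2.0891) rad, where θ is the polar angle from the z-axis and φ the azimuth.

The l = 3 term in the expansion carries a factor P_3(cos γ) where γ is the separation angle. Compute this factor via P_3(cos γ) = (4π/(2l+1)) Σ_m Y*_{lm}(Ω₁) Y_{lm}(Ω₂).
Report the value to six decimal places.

-0.334129

Term-by-term m-sum for l=3 (normalisation 4π/7 = 1.795196):
  m=-3: (-0.015864-0.008460i) × (+0.008344+0.000133i) = -0.000131-0.000073i  (running Σ = -0.000131-0.000073i)
  m=-2: (+0.111423+0.037744i) × (+0.036900-0.062377i) = +0.006466-0.005558i  (running Σ = +0.006335-0.005630i)
  m=-1: (-0.378478-0.062364i) × (-0.157828-0.276740i) = +0.042476+0.114583i  (running Σ = +0.048811+0.108952i)
  m=0: (+0.484197-0.000000i) × (-0.586011+0.000000i) = -0.283745+0.000000i  (running Σ = -0.234934+0.108952i)
  m=1: (+0.378478-0.062364i) × (+0.157828-0.276740i) = +0.042476-0.114583i  (running Σ = -0.192458-0.005630i)
  m=2: (+0.111423-0.037744i) × (+0.036900+0.062377i) = +0.006466+0.005558i  (running Σ = -0.185993-0.000073i)
  m=3: (+0.015864-0.008460i) × (-0.008344+0.000133i) = -0.000131+0.000073i  (running Σ = -0.186124-0.000000i)
Accumulated sum -0.186124-0.000000i; after 4π/(2l+1) scaling, -0.334129-0.000000i ⇒ P_3 = -0.334129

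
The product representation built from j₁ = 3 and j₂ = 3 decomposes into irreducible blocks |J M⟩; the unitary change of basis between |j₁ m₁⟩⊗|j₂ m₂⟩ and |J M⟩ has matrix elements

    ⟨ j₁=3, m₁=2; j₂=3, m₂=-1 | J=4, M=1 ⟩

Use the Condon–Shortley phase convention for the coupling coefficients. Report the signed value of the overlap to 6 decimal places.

+√(16/77) = +0.455842

√[9·2!4!4!/11! · 5!1!2!4!5!3!] = √(82944/77)
  +(−1)^0/∏(0,2,1,2,3,2)! = 1/48  (running 1/48)
  +(−1)^1/∏(1,1,0,1,4,3)! = -1/144  (running 1/72)
⟨..|..⟩ = √(82944/77)·(1/72) = +0.455842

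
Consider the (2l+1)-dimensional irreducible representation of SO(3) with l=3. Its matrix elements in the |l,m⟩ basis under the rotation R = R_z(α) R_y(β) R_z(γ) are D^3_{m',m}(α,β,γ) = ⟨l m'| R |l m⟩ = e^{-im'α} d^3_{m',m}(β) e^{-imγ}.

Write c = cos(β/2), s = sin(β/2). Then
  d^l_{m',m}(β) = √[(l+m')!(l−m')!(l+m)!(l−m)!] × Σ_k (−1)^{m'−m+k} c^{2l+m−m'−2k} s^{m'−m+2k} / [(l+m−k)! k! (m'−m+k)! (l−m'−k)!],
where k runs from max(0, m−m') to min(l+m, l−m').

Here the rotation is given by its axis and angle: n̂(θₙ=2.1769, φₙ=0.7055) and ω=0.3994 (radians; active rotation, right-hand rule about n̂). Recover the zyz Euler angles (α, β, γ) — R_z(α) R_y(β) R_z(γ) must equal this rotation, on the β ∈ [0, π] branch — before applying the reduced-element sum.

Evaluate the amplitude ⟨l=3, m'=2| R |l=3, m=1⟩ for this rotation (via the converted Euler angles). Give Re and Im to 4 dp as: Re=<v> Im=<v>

Axis–angle → zyz. n̂ = (sinθₙcosφₙ, sinθₙsinφₙ, cosθₙ) = (+0.625682, +0.532915, -0.569670), ω = 0.3994.
R = I cosω + sinω [n̂]ₓ + (1−cosω) n̂n̂ᵀ gives
  R = [+0.952106, +0.247768, +0.179179; -0.195282, +0.943647, -0.267200; -0.235285, +0.219412, +0.946836]
β = atan2(√(R₁₃²+R₂₃²), R₃₃) = 0.327541; α = atan2(R₂₃, R₁₃) mod 2π = 5.303096; γ = atan2(R₃₂, −R₃₁) mod 2π = 0.750503
D^3_{2,1}(5.3031,0.3275,0.7505) = e^{-i·2·5.3031}·d^3_{2,1}(0.3275)·e^{-i·1·0.7505}. Compute d first:
With c≡cos(β/2)=0.986620 and s≡sin(β/2)=0.163039, N=[120·1·24·2]^{1/2}=75.894664
k: max(0,(1)−(2))=0 … min(3+(1),3−(2))=1
  k=0: (−1)^1·75.8947/(24)·0.9866^5·0.1630^1 = -0.481994
  k=1: (−1)^2·75.8947/(12)·0.9866^3·0.1630^3 = +0.026324
d^3_{2,1}(0.3275) = -0.481994 +0.026324 = -0.455669
Phases: e^{-i·(2)·5.3031}=-0.379617+0.925144i, e^{-i·(1)·0.7505}=+0.731346-0.682007i ⇒ D=-0.160999-0.426279i

Re=-0.1610 Im=-0.4263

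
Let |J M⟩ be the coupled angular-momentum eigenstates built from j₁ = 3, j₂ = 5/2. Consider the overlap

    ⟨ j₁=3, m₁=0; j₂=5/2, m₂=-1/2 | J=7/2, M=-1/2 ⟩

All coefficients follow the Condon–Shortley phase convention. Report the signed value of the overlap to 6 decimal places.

−√(4/21) ≈ -0.436436

√[8·2!4!3!/10! · 3!3!2!3!3!4!] = √(6912/175)
  +(−1)^0/∏(0,2,3,2,1,1)! = 1/24  (running 1/24)
  +(−1)^1/∏(1,1,2,1,2,2)! = -1/8  (running -1/12)
  +(−1)^2/∏(2,0,1,0,3,3)! = 1/72  (running -5/72)
⟨..|..⟩ = √(6912/175)·(-5/72) = -0.436436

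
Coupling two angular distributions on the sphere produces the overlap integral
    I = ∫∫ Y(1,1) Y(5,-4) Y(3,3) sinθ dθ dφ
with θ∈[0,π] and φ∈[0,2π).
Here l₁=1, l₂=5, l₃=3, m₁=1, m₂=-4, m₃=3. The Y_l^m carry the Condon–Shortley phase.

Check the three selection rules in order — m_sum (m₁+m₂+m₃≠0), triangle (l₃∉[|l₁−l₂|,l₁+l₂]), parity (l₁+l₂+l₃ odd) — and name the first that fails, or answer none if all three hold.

Σmᵢ = 0  ✓
l₃∈[|l₁−l₂|,l₁+l₂]=[4,6] required, l₃=3 fails  ✗
Σlᵢ = 9 ⇒ odd

triangle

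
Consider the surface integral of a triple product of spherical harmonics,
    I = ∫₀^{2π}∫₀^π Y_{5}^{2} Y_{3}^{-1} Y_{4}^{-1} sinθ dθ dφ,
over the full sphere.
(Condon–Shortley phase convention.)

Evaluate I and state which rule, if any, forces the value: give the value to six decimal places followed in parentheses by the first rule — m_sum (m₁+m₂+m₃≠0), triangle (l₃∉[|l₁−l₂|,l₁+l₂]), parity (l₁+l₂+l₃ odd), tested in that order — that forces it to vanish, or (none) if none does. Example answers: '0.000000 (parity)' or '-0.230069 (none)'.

0.148044 (none)

Checks pass: Σm=0; 12 even; l₃=4∈[2,8].
(2·5+1)(2·3+1)(2·4+1) = 693
Δ: 4! 6! 2! / 13! → 1/180180
sum: t=1:−1/576 t=2:+1/144 t=3:−1/576 = 1/288
3j²(5 3 4; 0 0 0) = Δ·Π!·Σ² = 20/1001  (sign +1)
sum: t=0:+1/1728 t=1:−1/288 t=2:+1/960 = -1/540
3j²(5 3 4; 2 -1 -1) = Δ·Π!·Σ² = 128/6435  (sign +1)
combine: 4πI² = 693·20/1001·128/6435 = 512/1859
take √, sign +1: I = 0.14804384
No selection rule forces the value: the integral is nonzero (none).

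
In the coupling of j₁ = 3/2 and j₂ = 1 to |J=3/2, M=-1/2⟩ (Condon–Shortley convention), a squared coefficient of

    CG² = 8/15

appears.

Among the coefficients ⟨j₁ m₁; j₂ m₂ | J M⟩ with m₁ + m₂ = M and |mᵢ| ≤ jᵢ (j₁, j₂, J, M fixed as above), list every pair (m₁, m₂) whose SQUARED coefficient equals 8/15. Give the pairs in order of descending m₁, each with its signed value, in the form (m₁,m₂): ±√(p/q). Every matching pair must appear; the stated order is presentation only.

Admissible pairs with m₁+m₂ = M = -1/2: (-3/2,1), (-1/2,0), (1/2,-1)
  (m₁,m₂)=(1/2,-1): CG² = 8/15, CG = +√(8/15)   ← matches the target
  (m₁,m₂)=(-1/2,0): CG² = 1/15, CG = −√(1/15)
  (m₁,m₂)=(-3/2,1): CG² = 2/5, CG = −√(2/5)
Pairs with CG² = 8/15: (1/2,-1): +√(8/15)

(1/2,-1): +√(8/15)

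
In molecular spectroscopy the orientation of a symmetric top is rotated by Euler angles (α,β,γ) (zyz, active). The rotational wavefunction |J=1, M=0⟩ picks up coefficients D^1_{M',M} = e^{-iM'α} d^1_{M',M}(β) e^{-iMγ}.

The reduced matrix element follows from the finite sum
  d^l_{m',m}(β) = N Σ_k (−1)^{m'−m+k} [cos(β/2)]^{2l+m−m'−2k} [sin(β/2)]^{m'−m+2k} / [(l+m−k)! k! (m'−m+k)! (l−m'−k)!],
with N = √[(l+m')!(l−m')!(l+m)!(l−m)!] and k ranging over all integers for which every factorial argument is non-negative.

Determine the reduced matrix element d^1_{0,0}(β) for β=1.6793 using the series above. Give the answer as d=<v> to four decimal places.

d^1_{0,0}(β=1.6793) via the finite sum:
Half-angle: c=0.667723, s=0.744409. N=√(1·1·1·1)=1.000000
k∈{0,1} keeps every argument non-negative
  k=0: (−1)^0·1.0000/(1)·0.6677^2·0.7444^0 = +0.445855
  k=1: (−1)^1·1.0000/(1)·0.6677^0·0.7444^2 = -0.554145
d^1_{0,0}(1.6793) = +0.445855 -0.554145 = -0.108291

d=-0.1083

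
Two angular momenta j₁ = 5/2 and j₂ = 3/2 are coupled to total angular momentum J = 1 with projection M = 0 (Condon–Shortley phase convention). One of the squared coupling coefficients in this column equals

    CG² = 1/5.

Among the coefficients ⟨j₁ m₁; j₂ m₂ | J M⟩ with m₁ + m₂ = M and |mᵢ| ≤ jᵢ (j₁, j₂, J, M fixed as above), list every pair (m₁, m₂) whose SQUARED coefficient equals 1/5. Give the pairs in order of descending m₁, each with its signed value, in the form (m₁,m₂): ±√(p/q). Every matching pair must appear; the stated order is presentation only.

Admissible pairs with m₁+m₂ = M = 0: (-3/2,3/2), (-1/2,1/2), (1/2,-1/2), (3/2,-3/2)
  (m₁,m₂)=(3/2,-3/2): CG² = 1/5, CG = +√(1/5)   ← matches the target
  (m₁,m₂)=(1/2,-1/2): CG² = 3/10, CG = −√(3/10)
  (m₁,m₂)=(-1/2,1/2): CG² = 3/10, CG = +√(3/10)
  (m₁,m₂)=(-3/2,3/2): CG² = 1/5, CG = −√(1/5)   ← matches the target
Pairs with CG² = 1/5: (3/2,-3/2): +√(1/5); (-3/2,3/2): −√(1/5)

(3/2,-3/2): +√(1/5); (-3/2,3/2): −√(1/5)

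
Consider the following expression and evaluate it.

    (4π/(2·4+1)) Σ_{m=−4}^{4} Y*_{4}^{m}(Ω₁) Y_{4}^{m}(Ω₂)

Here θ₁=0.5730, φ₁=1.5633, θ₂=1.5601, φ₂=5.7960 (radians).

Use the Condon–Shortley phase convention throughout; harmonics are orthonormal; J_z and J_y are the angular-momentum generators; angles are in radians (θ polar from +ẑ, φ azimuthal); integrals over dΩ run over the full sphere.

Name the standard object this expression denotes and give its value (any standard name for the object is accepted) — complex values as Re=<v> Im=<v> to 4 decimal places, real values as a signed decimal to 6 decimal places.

This sum is the spherical-harmonic addition theorem: it equals the Legendre polynomial P_l(cos γ) of the angle γ between the two directions.
Addition theorem: P_4(cos γ) = (4π/9) Σ_m Y*_{lm}(Ω₁) Y_{lm}(Ω₂), m = −4…4:
  [-4]  conj(Y_{4,-4})(Ω₁) = +0.038216-0.001146i ; Y_{4,-4}(Ω₂) = -0.163262+0.411207i ; Δ = -0.005768+0.015902i
  [-3]  conj(Y_{4,-3})(Ω₁) = -0.003769-0.167562i ; Y_{4,-3}(Ω₂) = +0.001459+0.013306i ; Δ = +0.002224-0.000295i
  [-2]  conj(Y_{4,-2})(Ω₁) = -0.387609+0.005812i ; Y_{4,-2}(Ω₂) = -0.187726-0.276514i ; Δ = +0.074371+0.106088i
  [-1]  conj(Y_{4,-1})(Ω₁) = +0.003138+0.418631i ; Y_{4,-1}(Ω₂) = -0.013410-0.007104i ; Δ = +0.002932-0.005636i
  [+0]  conj(Y_{4,0})(Ω₁) = -0.077586-0.000000i ; Y_{4,0}(Ω₂) = +0.316994+0.000000i ; Δ = -0.024594-0.000000i
  [+1]  conj(Y_{4,1})(Ω₁) = -0.003138+0.418631i ; Y_{4,1}(Ω₂) = +0.013410-0.007104i ; Δ = +0.002932+0.005636i
  [+2]  conj(Y_{4,2})(Ω₁) = -0.387609-0.005812i ; Y_{4,2}(Ω₂) = -0.187726+0.276514i ; Δ = +0.074371-0.106088i
  [+3]  conj(Y_{4,3})(Ω₁) = +0.003769-0.167562i ; Y_{4,3}(Ω₂) = -0.001459+0.013306i ; Δ = +0.002224+0.000295i
  [+4]  conj(Y_{4,4})(Ω₁) = +0.038216+0.001146i ; Y_{4,4}(Ω₂) = -0.163262-0.411207i ; Δ = -0.005768-0.015902i
Σ over m = +0.122925+0.000000i; ×(4π/9) → +0.171635+0.000000i. Real part: 0.171635

Legendre polynomial (addition theorem), +0.171635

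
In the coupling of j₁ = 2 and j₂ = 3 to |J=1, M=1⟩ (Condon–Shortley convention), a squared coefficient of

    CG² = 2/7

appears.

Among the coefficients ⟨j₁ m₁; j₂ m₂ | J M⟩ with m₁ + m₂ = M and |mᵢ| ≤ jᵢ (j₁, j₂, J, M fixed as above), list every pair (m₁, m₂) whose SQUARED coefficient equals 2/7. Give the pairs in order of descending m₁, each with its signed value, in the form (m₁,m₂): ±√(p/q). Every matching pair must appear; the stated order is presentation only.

Admissible pairs with m₁+m₂ = M = 1: (-2,3), (-1,2), (0,1), (1,0), (2,-1)
  (m₁,m₂)=(2,-1): CG² = 1/35, CG = +√(1/35)
  (m₁,m₂)=(1,0): CG² = 3/35, CG = −√(3/35)
  (m₁,m₂)=(0,1): CG² = 6/35, CG = +√(6/35)
  (m₁,m₂)=(-1,2): CG² = 2/7, CG = −√(2/7)   ← matches the target
  (m₁,m₂)=(-2,3): CG² = 3/7, CG = +√(3/7)
Pairs with CG² = 2/7: (-1,2): −√(2/7)

(-1,2): −√(2/7)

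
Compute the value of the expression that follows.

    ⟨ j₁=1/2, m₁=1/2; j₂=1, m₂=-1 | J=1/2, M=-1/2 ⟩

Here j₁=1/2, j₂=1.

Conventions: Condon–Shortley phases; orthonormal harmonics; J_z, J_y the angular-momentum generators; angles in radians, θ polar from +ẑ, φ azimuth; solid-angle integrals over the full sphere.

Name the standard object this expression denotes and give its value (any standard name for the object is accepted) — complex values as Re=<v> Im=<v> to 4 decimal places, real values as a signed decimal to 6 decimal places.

Clebsch–Gordan coefficient, +√(2/3) ≈ +0.816497

This is a Clebsch–Gordan (vector-coupling) coefficient.
triangle: 1!·0!·1!/3! = 1/6
(j±m)!: 1!·0!·0!·2!·0!·1! = 2
prefactor² = (2J+1)·Δ·N² = 2/3
  k=0: +1/(0!·1!·0!·0!·0!·1!) = 1
Σ = 1  ⇒  CG² = 2/3·1² = 2/3
CG = +√(2/3) = +0.816497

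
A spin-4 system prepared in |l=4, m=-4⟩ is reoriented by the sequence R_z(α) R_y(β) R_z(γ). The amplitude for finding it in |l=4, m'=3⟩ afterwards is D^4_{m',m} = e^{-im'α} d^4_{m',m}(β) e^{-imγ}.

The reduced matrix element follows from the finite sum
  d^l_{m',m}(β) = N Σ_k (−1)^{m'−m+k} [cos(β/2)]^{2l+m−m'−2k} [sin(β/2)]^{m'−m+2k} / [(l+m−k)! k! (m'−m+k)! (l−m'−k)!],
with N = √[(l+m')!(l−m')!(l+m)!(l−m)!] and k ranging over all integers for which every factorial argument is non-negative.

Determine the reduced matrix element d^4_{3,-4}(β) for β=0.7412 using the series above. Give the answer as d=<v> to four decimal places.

d=-0.0022

d^4_{3,-4}(β=0.7412) via the finite sum:
c=cos(0.741200/2)=0.932110, s=sin(0.741200/2)=0.362175; N=√[5040·1·1·40320]=14255.272709
The bounds max(0,m−m')=0 and min(l+m,l−m')=0 give 1 term
  k=0: (−1)^7·14255.2727/(5040)·0.9321^1·0.3622^7 = -0.002155
d^4_{3,-4}(0.7412) = -0.002155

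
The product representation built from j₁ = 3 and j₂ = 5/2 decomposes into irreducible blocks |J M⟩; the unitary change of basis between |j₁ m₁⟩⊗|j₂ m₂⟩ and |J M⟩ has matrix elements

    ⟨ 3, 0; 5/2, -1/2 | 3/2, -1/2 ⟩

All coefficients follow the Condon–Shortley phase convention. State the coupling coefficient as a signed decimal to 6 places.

j₁+j₂−J=4  J+j₁−j₂=2  J−j₁+j₂=1  j₁+j₂+J+1=8
(j₁±m₁, j₂±m₂, J±M) = (3,3,2,3,1,2)
P² = 144/35
sum k=1..2:
  [1] −1/12 = -1/12
  [2] +1/4 = 1/4
S = 1/6
C² = P²·S² = 4/35 ; C = +0.338062

+0.338062  (= +√(4/35))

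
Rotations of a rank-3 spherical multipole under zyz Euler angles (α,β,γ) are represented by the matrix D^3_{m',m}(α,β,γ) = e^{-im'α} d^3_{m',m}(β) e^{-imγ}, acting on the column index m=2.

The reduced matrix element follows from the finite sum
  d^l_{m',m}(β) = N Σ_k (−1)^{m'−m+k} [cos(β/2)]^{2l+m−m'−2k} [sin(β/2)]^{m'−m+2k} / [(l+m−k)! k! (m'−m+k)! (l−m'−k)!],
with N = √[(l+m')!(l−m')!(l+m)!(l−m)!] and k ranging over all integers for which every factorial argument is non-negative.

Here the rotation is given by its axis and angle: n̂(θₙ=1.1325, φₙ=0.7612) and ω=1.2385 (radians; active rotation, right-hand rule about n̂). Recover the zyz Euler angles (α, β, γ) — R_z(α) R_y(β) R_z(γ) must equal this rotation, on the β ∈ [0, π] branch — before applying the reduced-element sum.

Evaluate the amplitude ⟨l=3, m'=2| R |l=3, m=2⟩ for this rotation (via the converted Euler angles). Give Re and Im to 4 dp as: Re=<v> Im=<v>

Axis–angle → zyz. n̂ = (sinθₙcosφₙ, sinθₙsinφₙ, cosθₙ) = (+0.655573, +0.624589, +0.424397), ω = 1.2385.
R = I cosω + sinω [n̂]ₓ + (1−cosω) n̂n̂ᵀ gives
  R = [+0.615791, -0.125291, +0.777884; +0.677072, +0.589066, -0.441107; -0.402958, +0.798313, +0.447572]
β = atan2(√(R₁₃²+R₂₃²), R₃₃) = 1.106748; α = atan2(R₂₃, R₁₃) mod 2π = 5.767339; γ = atan2(R₃₂, −R₃₁) mod 2π = 1.103346
First d^3_{2,2}(β=1.1067), then the phase factors e^{-i(2)α} and e^{-i(2)γ}:
c=cos(1.106748/2)=0.850756, s=sin(1.106748/2)=0.525561; N=√[120·1·120·1]=120.000000
The bounds max(0,m−m')=0 and min(l+m,l−m')=1 give 2 terms
  k=0: (−1)^0·120.0000/(120)·0.8508^6·0.5256^0 = +0.379167
  k=1: (−1)^1·120.0000/(24)·0.8508^4·0.5256^2 = -0.723496
d^3_{2,2}(1.1067) = +0.379167 -0.723496 = -0.344329
Phases: e^{-i·(2)·5.7673}=+0.513366+0.858170i, e^{-i·(2)·1.1033}=-0.593898-0.804540i ⇒ D=-0.132754+0.317708i

Re=-0.1328 Im=0.3177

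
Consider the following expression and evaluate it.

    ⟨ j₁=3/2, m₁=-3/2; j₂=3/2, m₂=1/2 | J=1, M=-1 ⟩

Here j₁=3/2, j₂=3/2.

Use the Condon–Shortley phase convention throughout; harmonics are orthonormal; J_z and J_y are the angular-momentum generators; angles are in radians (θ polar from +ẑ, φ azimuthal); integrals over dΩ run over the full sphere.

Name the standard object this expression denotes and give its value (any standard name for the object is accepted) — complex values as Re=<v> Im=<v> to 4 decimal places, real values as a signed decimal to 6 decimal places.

Clebsch–Gordan coefficient, +√(3/10) ≈ +0.547723

This is a Clebsch–Gordan (vector-coupling) coefficient.
triangle: 2!*1!*1!/5! = 2/120
(j±m)!: 0!*3!*2!*1!*0!*2! = 24
prefactor² = (2J+1)*Δ*N² = 6/5
  k=2: +1/(2!*0!*1!*0!*0!*1!) = 1/2
Σ = 1/2  ⇒  CG² = 6/5*(1/2)² = 3/10
CG = +√(3/10) = +0.547723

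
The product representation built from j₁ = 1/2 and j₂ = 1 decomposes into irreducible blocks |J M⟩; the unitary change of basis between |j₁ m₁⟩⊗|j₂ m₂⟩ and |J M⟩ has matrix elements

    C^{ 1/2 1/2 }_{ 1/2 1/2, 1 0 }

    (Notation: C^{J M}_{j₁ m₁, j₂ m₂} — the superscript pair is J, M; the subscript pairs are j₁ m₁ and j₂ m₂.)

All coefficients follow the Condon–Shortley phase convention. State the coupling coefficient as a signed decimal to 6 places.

+0.577350

j₁+j₂−J=1  J+j₁−j₂=0  J−j₁+j₂=1  j₁+j₂+J+1=3
(j₁±m₁, j₂±m₂, J±M) = (1,0,1,1,1,0)
P² = 1/3
sum k=0..0:
  [0] +1/1 = 1
S = 1
C² = P²·S² = 1/3 ; C = +0.577350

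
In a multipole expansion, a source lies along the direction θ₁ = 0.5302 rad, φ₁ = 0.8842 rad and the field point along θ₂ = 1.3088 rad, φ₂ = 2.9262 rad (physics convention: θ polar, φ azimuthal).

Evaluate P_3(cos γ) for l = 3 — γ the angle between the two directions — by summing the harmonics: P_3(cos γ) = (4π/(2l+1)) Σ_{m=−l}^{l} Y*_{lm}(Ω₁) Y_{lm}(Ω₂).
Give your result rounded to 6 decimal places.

-0.002570

Term-by-term m-sum for l=3 (normalisation 4π/7 = 1.795196):
  m=-3: Y*=-0.047635+0.025346i  Y=-0.300156-0.226375i  product +0.020036+0.003176i
  m=-2: Y*=-0.044266+0.221090i  Y=+0.224384+0.103121i  product -0.032732+0.045044i
  m=-1: Y*=+0.281934+0.343977i  Y=+0.202653+0.044338i  product +0.041884+0.082208i
  m=+0: Y*=+0.232219-0.000000i  Y=-0.257547+0.000000i  product -0.059807+0.000000i
  m=+1: Y*=-0.281934+0.343977i  Y=-0.202653+0.044338i  product +0.041884-0.082208i
  m=+2: Y*=-0.044266-0.221090i  Y=+0.224384-0.103121i  product -0.032732-0.045044i
  m=+3: Y*=+0.047635+0.025346i  Y=+0.300156-0.226375i  product +0.020036-0.003176i
Accumulated sum -0.001431+0.000000i; after 4π/(2l+1) scaling, -0.002570+0.000000i ⇒ P_3 = -0.002570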